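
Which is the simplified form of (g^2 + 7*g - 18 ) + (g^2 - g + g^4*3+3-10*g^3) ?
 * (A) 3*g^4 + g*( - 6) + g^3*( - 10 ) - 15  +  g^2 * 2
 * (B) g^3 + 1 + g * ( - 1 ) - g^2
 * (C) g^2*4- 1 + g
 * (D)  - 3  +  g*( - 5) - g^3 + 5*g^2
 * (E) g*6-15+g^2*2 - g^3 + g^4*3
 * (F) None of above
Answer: F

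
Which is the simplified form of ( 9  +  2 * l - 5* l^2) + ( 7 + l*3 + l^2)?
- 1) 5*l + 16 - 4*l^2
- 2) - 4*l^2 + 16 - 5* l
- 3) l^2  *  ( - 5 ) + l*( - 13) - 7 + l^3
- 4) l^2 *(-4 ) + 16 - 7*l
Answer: 1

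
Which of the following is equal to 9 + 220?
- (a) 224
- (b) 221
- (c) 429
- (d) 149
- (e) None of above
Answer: e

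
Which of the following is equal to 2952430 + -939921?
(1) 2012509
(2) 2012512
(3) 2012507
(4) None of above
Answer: 1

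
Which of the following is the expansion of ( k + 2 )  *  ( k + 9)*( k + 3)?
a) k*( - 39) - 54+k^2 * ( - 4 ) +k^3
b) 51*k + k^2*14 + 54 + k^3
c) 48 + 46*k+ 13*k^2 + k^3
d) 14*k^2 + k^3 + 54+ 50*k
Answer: b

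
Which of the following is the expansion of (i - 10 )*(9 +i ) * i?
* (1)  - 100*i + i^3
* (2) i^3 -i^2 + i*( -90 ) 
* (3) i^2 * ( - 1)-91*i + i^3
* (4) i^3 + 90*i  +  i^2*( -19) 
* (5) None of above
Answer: 2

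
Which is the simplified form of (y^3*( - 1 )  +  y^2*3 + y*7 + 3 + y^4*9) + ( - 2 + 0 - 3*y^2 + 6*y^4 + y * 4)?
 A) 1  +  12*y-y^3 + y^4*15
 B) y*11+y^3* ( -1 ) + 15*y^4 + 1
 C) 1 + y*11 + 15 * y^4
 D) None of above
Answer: B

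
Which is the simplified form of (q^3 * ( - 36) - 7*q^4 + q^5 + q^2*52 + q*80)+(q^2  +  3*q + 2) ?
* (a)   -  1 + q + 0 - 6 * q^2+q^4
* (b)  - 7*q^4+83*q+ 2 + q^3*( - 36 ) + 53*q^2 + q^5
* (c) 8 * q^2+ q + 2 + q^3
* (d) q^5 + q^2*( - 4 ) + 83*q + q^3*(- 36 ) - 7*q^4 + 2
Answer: b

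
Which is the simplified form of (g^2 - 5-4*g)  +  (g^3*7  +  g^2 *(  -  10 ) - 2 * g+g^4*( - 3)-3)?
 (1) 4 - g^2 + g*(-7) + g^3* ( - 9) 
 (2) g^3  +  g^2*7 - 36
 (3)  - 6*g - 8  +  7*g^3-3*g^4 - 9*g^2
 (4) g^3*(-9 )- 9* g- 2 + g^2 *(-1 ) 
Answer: 3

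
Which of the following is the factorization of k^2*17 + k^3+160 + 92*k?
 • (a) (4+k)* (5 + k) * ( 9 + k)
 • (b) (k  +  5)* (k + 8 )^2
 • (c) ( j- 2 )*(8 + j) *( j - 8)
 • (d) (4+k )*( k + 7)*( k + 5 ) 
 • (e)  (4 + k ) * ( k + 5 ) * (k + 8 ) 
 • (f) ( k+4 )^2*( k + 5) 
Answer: e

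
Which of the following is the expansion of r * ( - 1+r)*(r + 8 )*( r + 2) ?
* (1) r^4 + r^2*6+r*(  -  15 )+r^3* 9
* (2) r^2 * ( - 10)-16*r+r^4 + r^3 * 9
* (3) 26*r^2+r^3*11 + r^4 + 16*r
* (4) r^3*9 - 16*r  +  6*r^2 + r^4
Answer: 4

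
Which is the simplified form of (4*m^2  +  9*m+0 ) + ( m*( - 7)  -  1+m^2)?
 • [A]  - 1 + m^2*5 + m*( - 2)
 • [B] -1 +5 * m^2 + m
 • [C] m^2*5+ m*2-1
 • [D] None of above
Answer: C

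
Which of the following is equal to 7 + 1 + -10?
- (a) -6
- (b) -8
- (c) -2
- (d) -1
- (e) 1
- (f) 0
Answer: c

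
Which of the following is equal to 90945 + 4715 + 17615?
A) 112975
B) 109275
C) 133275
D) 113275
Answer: D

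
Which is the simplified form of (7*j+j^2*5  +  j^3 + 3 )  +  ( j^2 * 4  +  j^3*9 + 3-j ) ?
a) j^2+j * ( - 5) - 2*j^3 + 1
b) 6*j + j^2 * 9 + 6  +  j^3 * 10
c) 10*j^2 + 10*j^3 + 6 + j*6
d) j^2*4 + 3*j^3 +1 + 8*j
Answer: b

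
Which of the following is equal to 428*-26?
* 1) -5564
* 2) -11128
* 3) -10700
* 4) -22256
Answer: 2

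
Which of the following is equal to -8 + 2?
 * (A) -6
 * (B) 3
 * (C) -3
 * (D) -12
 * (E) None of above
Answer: A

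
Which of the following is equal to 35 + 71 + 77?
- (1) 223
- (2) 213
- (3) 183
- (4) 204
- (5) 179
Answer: 3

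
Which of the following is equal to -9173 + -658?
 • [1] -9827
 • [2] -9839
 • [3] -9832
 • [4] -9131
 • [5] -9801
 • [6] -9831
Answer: 6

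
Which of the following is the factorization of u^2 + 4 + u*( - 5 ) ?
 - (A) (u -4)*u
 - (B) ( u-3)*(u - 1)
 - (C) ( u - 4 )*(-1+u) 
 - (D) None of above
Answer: C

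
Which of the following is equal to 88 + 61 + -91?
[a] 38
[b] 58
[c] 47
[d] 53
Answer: b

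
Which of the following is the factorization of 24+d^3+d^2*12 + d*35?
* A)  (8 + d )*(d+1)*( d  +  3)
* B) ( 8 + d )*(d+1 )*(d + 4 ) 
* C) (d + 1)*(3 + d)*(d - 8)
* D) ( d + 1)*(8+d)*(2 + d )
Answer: A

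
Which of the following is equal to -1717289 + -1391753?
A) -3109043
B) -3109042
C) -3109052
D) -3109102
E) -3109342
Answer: B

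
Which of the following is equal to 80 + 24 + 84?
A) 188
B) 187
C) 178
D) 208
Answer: A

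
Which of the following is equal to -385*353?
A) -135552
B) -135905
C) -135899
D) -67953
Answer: B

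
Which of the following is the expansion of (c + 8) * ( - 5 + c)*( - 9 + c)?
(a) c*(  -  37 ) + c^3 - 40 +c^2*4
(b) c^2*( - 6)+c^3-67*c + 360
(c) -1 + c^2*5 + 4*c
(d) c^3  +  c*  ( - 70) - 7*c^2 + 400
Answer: b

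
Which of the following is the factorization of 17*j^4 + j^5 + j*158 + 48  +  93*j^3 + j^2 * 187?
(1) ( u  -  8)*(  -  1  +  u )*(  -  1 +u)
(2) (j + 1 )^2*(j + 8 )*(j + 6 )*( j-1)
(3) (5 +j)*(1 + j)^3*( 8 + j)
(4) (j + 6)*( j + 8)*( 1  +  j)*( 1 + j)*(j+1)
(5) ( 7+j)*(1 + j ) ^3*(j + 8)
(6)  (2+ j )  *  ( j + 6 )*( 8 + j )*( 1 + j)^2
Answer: 4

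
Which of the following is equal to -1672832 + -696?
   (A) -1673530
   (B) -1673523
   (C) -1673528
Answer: C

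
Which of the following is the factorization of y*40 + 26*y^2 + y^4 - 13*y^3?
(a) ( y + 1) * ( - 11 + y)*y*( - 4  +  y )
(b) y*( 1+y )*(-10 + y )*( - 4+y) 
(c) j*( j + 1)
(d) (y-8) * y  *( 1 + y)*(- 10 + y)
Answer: b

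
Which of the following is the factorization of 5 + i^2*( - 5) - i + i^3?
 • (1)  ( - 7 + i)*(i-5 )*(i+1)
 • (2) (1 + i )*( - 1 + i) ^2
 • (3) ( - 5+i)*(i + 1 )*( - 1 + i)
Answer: 3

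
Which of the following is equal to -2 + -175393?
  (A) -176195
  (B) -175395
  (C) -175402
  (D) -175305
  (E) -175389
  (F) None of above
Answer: B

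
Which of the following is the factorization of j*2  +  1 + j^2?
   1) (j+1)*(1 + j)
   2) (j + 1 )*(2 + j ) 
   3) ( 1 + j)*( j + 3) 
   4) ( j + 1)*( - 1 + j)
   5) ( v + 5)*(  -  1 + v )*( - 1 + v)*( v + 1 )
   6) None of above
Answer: 1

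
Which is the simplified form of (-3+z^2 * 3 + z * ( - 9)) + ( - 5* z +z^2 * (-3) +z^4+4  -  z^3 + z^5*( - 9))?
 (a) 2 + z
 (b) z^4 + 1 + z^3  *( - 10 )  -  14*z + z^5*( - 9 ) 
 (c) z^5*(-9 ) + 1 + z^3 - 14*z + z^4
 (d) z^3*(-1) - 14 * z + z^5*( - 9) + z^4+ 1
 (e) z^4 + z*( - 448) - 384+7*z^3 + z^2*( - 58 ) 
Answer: d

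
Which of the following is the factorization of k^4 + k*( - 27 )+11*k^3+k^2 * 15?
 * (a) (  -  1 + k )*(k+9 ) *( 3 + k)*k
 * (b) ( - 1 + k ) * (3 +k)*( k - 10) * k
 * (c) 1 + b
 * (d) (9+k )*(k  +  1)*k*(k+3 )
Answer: a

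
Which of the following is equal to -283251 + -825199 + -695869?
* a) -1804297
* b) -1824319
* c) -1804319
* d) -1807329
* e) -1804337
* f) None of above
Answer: c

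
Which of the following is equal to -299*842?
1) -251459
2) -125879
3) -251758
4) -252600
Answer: 3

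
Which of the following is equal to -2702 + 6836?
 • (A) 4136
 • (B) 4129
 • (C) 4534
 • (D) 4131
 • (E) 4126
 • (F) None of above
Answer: F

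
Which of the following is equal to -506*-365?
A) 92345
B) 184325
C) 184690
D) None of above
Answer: C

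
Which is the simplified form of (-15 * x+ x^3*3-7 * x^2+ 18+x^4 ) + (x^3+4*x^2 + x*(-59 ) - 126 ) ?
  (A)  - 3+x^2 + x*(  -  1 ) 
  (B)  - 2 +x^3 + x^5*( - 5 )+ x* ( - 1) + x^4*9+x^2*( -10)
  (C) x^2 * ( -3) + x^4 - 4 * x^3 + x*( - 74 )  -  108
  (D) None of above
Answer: D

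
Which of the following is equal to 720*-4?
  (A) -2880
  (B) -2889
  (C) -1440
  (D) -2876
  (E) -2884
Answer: A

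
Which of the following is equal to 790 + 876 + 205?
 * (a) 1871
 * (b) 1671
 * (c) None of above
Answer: a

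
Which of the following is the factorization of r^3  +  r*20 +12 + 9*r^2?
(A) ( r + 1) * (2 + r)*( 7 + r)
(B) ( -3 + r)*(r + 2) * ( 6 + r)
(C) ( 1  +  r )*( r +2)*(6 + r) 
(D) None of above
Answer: C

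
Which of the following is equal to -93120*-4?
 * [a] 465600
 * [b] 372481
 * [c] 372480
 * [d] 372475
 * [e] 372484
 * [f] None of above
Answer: c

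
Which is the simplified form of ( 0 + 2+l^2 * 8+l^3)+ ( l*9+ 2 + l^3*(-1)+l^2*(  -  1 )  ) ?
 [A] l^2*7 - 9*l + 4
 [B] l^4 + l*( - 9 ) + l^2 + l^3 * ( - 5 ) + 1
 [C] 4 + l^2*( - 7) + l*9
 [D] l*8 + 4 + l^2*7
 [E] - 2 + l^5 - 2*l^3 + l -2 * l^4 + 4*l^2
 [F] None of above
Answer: F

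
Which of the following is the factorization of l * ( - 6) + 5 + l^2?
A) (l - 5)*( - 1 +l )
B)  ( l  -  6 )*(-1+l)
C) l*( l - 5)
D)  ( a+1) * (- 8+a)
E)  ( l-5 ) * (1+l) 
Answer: A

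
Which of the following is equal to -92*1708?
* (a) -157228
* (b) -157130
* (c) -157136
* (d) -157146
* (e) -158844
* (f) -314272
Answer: c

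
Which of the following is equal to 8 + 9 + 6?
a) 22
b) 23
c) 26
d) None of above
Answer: b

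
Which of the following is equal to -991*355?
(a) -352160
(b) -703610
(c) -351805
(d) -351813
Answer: c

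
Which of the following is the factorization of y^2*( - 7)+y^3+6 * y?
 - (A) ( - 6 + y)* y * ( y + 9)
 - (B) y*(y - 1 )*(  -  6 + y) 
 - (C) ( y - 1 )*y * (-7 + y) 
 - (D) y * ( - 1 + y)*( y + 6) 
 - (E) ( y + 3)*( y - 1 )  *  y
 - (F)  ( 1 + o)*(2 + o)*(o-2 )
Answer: B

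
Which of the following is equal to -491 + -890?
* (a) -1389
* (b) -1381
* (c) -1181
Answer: b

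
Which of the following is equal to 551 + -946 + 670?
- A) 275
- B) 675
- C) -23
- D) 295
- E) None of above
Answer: A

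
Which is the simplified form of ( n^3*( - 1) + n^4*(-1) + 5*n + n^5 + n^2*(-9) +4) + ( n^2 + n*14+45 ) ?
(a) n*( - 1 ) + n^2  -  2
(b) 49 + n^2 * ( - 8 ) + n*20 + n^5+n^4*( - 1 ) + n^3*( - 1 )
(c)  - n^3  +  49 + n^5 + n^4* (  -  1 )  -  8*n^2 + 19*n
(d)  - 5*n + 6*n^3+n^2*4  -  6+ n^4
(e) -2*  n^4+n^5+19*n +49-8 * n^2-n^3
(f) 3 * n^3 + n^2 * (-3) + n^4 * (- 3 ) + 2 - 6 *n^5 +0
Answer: c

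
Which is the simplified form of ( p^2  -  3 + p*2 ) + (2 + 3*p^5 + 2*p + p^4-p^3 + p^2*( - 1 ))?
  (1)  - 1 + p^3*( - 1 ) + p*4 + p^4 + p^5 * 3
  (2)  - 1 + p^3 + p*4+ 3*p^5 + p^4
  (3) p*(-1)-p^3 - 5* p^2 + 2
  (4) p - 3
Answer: 1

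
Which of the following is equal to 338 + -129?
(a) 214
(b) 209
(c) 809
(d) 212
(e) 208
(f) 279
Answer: b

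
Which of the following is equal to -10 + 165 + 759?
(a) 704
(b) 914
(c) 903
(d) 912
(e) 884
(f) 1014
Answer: b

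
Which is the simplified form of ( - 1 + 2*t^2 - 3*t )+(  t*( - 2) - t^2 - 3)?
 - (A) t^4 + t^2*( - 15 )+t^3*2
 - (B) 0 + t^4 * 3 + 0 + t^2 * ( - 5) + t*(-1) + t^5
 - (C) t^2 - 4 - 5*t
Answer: C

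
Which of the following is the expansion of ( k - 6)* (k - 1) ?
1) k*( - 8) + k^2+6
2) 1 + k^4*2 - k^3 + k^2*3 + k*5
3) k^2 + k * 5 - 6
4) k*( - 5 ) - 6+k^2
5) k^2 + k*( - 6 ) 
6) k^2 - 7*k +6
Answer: 6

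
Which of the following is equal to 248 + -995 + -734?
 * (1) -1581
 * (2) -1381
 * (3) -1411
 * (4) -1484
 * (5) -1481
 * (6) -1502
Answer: 5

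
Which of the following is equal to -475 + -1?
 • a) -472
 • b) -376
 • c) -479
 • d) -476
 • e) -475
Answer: d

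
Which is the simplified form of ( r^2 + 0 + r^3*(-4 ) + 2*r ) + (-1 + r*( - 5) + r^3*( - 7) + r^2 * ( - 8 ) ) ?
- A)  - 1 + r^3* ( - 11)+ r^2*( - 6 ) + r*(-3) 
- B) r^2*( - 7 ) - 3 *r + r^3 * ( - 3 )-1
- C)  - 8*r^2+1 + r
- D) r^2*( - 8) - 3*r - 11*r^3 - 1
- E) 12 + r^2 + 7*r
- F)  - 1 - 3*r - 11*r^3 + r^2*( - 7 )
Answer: F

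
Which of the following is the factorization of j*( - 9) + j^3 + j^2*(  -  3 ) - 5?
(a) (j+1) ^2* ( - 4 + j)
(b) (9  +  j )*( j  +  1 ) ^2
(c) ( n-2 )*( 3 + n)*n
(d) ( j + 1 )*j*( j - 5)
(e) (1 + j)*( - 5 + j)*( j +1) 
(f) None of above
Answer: e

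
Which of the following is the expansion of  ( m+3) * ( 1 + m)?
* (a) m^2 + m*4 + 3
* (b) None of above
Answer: a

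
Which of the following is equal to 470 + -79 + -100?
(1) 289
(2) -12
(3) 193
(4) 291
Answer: 4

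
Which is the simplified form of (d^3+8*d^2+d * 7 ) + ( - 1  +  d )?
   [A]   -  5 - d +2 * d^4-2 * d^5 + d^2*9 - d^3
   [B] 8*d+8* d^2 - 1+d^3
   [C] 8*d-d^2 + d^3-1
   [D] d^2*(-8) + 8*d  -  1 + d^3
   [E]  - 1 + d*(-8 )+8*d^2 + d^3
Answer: B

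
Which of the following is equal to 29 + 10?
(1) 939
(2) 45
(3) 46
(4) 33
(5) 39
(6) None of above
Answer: 5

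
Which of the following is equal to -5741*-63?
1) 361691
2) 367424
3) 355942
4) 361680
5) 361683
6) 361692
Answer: 5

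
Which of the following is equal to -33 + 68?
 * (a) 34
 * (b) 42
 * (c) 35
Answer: c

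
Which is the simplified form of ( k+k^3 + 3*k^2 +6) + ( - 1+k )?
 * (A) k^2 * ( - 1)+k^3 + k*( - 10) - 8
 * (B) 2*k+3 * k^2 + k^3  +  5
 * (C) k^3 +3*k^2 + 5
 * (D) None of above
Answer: B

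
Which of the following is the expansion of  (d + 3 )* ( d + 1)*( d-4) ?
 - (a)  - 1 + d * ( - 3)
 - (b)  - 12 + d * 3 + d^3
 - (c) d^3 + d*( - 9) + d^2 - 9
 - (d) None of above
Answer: d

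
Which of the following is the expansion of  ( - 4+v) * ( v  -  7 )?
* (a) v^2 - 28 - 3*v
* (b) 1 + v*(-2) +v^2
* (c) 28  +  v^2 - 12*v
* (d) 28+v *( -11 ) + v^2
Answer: d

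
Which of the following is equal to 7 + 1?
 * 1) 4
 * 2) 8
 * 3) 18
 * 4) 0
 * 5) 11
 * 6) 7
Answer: 2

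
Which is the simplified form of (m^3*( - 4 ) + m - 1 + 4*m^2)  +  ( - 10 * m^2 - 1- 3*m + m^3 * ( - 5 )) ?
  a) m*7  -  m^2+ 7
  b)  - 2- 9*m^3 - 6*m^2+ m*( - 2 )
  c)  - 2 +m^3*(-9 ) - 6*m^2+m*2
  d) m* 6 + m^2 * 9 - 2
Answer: b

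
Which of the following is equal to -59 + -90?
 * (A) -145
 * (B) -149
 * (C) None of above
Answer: B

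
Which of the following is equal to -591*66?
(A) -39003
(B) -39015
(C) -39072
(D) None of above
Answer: D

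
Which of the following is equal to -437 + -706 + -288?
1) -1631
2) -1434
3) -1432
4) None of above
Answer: 4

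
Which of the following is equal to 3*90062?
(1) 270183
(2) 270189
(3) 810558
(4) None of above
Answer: 4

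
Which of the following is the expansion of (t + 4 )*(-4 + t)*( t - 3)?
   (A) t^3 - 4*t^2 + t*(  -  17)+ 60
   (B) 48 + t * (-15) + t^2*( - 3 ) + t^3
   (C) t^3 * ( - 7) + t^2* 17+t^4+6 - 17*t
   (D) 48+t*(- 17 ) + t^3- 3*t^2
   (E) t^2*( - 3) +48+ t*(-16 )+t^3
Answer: E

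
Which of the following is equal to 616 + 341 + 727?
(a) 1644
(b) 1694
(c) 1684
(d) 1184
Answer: c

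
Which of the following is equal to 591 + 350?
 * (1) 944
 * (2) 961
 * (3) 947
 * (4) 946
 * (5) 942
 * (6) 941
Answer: 6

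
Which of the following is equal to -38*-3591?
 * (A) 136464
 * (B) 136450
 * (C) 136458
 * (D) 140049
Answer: C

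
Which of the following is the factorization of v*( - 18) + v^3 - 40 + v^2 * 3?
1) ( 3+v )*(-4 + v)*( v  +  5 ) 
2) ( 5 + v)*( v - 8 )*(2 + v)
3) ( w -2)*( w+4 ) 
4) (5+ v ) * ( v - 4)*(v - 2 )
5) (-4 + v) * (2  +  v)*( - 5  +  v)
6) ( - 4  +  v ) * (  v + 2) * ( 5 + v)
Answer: 6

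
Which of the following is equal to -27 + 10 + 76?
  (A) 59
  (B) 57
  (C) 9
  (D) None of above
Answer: A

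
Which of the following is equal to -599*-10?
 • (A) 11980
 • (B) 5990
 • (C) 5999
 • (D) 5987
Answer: B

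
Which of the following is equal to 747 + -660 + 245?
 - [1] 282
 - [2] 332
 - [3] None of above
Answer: 2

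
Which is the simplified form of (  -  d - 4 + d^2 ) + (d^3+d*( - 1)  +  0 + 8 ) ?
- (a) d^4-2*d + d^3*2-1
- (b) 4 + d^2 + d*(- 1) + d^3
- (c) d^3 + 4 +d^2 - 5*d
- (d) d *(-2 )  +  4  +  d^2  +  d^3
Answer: d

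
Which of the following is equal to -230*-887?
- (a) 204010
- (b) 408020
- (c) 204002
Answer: a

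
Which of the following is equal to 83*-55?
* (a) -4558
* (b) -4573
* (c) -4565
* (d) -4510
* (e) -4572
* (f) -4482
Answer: c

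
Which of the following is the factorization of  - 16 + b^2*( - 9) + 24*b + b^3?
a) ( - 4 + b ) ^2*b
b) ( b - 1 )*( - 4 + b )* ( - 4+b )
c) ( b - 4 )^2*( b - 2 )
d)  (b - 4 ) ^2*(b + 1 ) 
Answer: b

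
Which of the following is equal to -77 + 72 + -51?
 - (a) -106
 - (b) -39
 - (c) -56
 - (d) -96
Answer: c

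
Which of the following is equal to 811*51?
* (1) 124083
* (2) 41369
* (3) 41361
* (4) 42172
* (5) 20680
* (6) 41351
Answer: 3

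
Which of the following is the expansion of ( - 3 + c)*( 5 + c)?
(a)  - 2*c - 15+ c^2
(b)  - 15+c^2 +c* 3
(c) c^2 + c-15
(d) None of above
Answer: d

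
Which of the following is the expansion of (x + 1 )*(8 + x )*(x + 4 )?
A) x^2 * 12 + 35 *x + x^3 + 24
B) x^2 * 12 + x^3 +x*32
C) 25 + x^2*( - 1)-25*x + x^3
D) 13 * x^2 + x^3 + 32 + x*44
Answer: D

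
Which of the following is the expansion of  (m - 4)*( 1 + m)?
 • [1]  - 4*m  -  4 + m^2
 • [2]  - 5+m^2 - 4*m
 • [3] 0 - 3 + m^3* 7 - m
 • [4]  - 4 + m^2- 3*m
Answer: 4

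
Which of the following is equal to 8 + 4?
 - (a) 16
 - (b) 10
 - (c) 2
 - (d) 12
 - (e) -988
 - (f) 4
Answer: d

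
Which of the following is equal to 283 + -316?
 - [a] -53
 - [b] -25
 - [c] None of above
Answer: c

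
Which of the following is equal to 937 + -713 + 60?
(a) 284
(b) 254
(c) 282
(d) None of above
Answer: a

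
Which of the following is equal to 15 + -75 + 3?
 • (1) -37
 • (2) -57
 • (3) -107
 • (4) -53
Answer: 2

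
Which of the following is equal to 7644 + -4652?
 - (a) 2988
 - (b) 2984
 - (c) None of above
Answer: c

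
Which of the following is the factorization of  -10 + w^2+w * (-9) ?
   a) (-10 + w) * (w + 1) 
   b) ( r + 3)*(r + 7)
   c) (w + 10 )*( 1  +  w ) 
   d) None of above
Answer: a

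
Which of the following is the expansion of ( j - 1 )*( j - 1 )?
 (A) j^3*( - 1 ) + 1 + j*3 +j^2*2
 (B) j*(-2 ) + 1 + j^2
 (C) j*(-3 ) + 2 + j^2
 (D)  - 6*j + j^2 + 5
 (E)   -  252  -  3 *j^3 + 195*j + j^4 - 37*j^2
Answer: B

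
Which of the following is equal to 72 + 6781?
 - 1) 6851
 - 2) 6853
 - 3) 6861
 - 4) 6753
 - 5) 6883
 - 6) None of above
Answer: 2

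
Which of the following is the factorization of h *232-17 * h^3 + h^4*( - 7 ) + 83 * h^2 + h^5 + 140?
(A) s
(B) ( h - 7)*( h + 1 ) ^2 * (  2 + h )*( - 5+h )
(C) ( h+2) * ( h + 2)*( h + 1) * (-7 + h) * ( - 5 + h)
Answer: C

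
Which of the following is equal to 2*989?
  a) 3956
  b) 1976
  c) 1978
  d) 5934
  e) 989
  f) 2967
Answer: c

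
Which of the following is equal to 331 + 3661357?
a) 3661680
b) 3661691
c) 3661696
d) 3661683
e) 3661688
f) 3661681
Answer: e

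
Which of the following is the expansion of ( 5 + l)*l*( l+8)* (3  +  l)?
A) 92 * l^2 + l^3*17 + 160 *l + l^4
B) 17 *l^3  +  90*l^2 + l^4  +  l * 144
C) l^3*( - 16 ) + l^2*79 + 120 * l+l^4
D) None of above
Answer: D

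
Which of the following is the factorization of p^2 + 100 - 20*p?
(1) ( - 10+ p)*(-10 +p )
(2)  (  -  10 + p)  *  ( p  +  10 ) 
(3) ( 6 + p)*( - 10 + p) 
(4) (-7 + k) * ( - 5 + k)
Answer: 1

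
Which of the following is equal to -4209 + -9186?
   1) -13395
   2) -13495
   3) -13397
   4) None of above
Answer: 1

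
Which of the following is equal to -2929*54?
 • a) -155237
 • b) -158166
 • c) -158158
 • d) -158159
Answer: b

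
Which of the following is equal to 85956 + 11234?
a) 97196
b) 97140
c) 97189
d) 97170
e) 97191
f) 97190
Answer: f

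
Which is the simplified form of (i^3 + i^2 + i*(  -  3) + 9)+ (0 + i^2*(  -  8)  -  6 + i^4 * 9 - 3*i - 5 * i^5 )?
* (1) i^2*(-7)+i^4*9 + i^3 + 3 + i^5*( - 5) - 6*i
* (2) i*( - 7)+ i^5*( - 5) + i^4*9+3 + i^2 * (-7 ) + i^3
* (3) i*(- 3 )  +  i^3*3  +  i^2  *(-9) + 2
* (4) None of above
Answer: 1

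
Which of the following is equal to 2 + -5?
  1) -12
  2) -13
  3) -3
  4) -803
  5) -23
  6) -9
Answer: 3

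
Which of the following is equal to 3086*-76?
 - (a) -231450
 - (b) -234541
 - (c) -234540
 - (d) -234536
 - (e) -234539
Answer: d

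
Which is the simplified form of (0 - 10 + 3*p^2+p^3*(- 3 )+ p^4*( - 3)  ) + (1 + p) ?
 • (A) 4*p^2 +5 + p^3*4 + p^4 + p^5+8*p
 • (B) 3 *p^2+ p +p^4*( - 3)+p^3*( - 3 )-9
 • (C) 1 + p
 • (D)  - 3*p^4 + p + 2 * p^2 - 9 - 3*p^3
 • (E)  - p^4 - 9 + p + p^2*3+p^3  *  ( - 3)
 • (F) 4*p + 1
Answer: B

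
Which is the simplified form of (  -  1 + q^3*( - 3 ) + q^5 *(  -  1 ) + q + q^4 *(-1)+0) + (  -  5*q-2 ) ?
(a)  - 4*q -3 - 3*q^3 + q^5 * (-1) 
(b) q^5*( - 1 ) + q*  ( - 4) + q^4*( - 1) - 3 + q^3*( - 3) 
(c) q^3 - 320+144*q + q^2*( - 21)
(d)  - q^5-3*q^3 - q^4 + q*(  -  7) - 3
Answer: b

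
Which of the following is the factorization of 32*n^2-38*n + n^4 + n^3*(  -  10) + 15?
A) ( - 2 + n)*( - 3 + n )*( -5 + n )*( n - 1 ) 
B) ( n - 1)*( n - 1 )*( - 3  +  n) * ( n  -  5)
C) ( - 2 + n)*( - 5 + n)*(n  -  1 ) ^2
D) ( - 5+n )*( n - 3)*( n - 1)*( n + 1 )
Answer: B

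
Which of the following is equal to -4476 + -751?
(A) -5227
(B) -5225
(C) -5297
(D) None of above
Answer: A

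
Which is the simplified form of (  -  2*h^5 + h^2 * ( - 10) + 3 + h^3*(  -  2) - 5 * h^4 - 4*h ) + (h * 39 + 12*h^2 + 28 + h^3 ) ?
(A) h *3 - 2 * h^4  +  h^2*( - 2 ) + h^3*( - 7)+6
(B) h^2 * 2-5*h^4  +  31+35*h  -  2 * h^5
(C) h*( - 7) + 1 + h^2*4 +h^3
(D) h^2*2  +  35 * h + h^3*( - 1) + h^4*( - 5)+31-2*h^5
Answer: D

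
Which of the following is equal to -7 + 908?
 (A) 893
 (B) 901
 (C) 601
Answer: B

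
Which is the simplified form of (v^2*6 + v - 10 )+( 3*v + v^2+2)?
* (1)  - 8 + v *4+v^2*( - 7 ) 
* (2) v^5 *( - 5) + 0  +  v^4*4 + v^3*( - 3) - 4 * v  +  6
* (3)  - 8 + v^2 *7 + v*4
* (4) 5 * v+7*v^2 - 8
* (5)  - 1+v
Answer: 3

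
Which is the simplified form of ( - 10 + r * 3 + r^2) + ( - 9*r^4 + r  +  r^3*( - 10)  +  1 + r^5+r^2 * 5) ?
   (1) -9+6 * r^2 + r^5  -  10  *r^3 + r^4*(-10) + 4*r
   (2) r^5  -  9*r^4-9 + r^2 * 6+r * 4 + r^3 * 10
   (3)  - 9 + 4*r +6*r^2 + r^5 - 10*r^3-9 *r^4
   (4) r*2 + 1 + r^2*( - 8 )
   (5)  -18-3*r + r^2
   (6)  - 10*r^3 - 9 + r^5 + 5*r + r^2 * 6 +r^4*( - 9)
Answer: 3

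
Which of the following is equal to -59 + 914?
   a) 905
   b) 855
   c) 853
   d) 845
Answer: b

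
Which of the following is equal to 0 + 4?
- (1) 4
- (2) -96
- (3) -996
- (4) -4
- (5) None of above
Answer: 1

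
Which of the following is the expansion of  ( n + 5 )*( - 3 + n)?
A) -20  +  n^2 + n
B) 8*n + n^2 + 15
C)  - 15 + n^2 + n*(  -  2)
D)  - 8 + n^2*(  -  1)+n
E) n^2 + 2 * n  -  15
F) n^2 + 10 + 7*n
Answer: E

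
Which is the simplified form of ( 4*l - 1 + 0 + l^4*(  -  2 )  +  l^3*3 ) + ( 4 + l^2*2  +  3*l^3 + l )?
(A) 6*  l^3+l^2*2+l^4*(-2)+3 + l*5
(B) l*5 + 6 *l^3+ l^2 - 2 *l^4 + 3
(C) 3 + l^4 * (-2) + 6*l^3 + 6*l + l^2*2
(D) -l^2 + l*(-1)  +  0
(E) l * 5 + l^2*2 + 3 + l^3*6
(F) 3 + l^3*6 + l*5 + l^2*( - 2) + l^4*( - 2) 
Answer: A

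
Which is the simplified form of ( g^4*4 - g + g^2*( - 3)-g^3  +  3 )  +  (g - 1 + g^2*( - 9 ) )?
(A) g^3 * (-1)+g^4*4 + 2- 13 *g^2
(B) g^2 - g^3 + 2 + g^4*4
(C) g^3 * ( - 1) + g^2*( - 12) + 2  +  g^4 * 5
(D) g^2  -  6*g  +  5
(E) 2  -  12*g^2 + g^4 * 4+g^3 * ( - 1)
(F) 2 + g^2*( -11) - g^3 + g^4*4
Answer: E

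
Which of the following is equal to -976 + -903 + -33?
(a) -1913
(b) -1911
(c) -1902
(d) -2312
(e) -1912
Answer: e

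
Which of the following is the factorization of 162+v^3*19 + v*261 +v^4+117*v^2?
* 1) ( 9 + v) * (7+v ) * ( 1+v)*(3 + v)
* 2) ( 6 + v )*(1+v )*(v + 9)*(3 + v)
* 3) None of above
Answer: 2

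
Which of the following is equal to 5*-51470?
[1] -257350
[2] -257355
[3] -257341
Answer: 1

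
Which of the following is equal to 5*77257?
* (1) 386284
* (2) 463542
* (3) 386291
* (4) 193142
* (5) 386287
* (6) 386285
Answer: 6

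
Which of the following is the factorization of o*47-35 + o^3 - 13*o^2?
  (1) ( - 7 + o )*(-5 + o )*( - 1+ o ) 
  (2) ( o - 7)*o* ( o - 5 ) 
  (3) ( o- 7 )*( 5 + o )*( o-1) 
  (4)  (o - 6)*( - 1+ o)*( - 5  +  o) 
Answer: 1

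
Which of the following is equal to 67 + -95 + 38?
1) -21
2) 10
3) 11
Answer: 2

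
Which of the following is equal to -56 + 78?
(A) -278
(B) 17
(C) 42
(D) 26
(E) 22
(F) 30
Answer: E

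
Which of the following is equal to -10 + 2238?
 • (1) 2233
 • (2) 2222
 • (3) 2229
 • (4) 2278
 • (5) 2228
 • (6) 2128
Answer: 5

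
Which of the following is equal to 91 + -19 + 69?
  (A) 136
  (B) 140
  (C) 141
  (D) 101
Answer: C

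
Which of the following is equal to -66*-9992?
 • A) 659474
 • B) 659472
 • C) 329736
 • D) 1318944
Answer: B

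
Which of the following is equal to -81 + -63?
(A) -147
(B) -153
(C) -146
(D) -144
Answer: D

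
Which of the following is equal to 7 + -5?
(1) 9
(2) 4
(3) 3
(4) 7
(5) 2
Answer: 5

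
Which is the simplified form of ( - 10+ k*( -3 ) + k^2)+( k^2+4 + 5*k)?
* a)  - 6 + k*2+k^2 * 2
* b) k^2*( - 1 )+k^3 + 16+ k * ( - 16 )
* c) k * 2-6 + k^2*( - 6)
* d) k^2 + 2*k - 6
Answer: a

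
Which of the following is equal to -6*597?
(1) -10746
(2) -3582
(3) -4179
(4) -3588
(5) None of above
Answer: 2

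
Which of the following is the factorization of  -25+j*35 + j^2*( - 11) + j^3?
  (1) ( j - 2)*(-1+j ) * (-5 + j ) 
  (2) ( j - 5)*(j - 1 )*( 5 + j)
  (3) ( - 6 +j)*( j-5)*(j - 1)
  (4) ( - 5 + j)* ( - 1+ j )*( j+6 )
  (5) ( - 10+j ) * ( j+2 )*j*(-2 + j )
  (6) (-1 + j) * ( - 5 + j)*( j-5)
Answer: 6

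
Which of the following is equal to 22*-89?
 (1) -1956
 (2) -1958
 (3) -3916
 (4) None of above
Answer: 2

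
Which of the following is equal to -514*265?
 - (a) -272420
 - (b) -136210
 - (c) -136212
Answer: b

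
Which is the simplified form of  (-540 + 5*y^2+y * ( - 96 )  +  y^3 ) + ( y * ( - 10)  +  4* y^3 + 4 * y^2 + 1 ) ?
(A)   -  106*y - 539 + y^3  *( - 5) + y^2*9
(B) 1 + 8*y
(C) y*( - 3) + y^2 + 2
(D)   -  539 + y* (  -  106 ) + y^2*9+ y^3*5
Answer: D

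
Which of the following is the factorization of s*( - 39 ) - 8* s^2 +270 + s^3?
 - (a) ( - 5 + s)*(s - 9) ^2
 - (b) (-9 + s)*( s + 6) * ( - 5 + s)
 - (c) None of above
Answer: b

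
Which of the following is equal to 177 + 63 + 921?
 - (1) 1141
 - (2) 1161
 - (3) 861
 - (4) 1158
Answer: 2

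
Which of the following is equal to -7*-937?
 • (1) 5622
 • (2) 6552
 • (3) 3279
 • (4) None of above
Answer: 4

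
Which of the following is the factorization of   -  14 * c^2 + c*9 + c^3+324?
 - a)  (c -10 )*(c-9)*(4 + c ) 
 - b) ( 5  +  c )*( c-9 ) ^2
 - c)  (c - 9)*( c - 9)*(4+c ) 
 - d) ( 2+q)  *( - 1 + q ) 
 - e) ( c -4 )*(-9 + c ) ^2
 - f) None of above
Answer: c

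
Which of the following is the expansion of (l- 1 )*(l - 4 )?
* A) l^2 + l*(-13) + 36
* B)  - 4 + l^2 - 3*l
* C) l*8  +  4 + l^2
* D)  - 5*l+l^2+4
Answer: D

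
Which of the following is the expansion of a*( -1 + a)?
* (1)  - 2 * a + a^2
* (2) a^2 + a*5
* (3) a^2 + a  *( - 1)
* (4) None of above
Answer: 3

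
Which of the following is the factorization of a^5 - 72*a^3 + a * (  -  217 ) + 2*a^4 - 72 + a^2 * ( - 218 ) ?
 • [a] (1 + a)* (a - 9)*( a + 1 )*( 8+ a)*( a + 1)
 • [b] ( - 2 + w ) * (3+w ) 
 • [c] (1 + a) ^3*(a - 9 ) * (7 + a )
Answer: a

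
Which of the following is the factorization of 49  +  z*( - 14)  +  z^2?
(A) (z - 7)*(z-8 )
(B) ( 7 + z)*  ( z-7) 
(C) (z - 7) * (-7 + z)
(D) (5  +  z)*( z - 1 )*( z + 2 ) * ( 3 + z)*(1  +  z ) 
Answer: C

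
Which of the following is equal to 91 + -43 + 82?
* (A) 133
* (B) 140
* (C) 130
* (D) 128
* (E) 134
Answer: C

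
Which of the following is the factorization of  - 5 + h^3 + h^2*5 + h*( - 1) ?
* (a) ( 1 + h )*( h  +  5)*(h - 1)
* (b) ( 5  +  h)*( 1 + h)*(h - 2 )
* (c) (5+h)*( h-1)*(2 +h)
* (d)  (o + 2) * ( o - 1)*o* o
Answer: a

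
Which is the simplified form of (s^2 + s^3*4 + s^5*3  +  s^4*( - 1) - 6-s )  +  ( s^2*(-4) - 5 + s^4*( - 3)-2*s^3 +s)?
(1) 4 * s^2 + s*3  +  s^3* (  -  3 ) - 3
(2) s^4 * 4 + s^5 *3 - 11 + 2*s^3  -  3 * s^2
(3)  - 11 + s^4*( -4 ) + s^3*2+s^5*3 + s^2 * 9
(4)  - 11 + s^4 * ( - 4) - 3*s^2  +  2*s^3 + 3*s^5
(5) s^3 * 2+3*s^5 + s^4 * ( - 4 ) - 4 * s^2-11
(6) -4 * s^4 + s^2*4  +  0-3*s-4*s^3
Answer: 4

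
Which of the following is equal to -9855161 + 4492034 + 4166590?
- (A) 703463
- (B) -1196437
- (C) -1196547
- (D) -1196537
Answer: D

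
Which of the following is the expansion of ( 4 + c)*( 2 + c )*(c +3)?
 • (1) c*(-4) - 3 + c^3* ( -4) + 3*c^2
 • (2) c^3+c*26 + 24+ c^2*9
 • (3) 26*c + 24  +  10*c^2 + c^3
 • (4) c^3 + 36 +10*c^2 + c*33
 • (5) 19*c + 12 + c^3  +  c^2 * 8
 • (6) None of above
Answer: 2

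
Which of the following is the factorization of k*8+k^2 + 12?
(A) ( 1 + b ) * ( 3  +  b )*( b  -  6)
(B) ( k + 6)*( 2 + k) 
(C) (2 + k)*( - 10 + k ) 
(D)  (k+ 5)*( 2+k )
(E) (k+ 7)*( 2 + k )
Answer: B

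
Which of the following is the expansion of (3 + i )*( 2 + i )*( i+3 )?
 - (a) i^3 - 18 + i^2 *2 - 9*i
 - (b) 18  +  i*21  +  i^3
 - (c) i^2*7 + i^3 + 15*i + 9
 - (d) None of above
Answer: d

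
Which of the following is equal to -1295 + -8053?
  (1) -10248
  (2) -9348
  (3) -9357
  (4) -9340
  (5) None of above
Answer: 2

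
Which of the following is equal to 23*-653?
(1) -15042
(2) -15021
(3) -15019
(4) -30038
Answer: 3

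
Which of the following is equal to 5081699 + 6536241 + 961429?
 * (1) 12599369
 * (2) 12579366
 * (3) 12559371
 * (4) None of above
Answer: 4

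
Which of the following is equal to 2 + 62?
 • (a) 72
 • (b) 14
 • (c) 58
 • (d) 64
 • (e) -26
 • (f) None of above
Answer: d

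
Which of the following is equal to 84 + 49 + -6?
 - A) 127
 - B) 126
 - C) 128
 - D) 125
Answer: A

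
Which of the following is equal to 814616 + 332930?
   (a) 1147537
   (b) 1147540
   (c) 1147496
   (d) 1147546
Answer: d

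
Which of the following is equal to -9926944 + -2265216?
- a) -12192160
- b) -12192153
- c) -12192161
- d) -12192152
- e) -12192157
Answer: a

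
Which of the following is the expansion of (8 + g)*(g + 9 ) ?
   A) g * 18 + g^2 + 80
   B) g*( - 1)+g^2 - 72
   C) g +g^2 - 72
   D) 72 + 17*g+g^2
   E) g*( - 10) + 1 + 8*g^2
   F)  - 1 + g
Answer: D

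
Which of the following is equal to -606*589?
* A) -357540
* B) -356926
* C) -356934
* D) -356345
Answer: C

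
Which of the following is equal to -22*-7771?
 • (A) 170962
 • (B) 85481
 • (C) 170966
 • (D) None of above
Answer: A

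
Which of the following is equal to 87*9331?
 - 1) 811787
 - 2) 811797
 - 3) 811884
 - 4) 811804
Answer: 2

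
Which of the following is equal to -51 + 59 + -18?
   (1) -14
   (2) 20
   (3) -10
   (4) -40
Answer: 3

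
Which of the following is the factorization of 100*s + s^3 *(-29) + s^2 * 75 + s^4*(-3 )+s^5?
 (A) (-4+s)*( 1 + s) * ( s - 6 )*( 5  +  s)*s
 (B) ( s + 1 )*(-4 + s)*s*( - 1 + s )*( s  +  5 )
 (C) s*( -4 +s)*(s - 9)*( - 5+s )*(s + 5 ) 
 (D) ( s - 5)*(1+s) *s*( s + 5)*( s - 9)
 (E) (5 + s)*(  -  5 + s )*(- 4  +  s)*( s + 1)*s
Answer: E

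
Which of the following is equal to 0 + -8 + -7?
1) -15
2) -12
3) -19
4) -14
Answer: 1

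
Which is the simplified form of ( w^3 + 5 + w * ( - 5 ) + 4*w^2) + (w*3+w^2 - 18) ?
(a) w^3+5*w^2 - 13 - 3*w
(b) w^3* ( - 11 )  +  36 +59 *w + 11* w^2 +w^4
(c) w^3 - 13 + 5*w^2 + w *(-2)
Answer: c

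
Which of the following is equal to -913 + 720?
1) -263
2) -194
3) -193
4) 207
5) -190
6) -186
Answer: 3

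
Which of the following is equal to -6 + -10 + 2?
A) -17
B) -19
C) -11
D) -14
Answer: D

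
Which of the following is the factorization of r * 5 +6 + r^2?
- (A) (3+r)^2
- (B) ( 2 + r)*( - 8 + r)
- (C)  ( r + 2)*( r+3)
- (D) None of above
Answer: C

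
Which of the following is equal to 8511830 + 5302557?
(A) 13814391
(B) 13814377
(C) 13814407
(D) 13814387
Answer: D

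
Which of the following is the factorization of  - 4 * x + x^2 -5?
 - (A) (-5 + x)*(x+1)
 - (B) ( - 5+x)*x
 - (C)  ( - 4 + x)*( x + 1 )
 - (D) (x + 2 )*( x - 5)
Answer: A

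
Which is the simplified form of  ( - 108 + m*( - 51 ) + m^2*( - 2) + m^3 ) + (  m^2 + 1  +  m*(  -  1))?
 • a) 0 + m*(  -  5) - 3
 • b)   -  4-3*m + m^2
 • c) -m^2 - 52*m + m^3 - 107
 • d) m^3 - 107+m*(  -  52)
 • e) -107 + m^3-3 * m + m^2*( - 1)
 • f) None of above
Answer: c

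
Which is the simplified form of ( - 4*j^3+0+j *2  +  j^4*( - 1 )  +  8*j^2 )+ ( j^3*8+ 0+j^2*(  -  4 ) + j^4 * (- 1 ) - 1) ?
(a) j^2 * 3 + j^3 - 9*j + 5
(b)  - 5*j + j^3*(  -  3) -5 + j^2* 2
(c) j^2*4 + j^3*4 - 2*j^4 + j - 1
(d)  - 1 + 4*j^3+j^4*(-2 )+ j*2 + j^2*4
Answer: d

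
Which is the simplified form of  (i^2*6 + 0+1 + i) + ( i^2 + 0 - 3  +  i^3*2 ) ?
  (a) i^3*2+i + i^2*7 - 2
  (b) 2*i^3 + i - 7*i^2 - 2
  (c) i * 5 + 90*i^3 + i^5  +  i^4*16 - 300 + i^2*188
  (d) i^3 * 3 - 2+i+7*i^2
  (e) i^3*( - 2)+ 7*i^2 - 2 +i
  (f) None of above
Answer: a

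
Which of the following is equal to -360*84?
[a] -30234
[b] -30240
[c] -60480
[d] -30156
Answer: b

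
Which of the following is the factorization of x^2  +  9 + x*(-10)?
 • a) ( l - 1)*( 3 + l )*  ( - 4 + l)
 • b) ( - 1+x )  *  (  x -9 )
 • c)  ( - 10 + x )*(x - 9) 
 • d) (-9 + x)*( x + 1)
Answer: b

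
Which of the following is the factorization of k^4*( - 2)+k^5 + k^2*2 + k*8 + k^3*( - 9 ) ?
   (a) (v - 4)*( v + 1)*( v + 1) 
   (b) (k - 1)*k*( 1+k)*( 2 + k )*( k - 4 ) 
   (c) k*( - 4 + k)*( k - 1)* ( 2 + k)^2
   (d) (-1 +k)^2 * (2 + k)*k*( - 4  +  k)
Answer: b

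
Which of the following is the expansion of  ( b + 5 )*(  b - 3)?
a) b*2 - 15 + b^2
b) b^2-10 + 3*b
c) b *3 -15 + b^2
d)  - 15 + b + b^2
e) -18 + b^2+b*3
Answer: a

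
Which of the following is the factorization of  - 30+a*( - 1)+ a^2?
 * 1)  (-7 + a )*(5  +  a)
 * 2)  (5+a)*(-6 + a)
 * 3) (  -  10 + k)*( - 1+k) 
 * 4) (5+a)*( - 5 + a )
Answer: 2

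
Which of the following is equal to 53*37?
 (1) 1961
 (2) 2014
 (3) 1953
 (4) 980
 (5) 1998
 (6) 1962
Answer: 1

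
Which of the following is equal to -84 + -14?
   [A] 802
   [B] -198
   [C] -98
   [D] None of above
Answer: C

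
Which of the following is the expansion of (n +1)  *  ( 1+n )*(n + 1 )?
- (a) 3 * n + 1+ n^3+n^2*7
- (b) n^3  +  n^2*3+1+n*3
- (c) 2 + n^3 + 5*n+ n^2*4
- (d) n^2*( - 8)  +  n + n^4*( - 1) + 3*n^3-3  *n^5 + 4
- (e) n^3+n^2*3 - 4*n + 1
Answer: b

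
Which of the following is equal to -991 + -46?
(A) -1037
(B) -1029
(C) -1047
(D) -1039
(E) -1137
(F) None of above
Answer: A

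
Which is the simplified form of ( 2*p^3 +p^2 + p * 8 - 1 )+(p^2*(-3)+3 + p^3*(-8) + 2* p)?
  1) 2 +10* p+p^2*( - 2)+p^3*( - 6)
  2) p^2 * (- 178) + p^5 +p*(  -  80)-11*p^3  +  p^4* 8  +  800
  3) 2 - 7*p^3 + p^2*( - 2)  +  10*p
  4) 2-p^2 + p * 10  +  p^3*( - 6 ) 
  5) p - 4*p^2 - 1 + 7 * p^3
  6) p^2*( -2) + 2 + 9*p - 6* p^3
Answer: 1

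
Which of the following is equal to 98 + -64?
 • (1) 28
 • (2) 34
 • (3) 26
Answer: 2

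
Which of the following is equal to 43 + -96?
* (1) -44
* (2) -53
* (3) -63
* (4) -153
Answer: 2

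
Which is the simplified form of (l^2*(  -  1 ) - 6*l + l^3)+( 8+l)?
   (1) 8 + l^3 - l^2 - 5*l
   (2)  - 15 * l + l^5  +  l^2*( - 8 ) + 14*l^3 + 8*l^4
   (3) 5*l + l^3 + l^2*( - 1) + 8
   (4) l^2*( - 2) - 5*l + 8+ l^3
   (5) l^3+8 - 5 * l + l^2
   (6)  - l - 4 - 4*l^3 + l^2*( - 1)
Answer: 1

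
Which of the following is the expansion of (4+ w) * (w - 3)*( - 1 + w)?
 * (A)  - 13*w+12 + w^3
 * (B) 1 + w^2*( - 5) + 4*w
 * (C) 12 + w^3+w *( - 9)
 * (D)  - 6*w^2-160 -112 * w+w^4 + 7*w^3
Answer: A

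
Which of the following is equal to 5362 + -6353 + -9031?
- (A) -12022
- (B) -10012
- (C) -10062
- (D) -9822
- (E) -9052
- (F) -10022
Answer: F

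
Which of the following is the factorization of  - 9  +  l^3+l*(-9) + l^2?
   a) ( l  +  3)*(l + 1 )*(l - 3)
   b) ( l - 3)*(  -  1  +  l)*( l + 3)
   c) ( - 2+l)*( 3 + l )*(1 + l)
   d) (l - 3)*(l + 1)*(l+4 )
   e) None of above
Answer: a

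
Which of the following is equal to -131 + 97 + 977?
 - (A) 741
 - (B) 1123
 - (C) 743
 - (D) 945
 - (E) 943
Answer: E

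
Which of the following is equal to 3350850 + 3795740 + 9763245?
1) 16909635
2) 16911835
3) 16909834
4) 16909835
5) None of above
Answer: 4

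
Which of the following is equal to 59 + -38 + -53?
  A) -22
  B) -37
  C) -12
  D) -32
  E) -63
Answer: D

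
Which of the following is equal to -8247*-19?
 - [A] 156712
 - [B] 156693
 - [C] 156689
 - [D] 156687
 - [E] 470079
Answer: B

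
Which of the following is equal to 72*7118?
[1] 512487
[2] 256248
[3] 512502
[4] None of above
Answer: 4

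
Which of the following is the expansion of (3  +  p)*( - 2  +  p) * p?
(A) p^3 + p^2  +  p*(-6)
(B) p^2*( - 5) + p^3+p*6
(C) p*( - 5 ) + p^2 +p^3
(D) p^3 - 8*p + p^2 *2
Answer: A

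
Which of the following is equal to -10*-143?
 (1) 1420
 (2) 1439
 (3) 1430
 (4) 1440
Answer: 3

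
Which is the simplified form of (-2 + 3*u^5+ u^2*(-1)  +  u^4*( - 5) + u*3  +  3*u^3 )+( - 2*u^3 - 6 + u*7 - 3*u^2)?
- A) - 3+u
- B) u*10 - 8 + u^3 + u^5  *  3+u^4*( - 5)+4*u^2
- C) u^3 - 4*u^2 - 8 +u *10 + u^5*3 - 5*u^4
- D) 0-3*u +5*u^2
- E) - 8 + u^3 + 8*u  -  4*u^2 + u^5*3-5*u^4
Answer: C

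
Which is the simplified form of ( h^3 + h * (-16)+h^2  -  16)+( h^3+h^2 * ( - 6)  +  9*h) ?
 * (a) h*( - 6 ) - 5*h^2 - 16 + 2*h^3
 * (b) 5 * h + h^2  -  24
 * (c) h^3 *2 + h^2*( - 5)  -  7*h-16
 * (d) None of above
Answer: c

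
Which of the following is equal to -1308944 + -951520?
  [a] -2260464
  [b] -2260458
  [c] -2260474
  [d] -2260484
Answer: a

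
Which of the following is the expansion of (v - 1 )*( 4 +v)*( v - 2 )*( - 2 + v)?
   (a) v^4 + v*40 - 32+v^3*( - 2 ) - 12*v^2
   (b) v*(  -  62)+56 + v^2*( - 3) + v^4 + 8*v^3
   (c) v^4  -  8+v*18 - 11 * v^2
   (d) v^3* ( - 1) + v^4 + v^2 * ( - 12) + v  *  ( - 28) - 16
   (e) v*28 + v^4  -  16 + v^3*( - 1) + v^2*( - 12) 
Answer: e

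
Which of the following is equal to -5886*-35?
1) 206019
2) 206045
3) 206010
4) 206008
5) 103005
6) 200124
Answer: 3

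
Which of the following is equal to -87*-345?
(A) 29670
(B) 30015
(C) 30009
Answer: B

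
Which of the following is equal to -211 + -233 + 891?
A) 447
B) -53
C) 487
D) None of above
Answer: A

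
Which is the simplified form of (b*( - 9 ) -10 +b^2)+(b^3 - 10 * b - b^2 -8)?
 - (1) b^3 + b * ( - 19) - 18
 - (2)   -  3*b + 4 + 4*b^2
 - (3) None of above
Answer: 1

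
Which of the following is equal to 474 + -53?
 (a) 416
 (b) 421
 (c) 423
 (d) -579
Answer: b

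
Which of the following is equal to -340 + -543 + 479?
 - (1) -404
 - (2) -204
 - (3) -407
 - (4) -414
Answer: 1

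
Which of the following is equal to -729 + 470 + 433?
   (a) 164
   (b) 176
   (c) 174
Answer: c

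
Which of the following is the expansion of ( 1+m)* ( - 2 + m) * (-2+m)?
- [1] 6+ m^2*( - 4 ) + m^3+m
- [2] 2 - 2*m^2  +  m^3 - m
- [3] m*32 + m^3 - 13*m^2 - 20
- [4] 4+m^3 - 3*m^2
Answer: 4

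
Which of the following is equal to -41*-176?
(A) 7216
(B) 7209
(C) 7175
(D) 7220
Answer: A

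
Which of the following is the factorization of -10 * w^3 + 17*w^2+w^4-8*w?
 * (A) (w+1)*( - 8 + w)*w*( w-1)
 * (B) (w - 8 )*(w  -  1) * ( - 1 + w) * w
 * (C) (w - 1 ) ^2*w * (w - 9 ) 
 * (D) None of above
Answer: B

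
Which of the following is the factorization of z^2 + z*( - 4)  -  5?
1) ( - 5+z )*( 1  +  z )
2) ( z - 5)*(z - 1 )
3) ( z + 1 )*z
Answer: 1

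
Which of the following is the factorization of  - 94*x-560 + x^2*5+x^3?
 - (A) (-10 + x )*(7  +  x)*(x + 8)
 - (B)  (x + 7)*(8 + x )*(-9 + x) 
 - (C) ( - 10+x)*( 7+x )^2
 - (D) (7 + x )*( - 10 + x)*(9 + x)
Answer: A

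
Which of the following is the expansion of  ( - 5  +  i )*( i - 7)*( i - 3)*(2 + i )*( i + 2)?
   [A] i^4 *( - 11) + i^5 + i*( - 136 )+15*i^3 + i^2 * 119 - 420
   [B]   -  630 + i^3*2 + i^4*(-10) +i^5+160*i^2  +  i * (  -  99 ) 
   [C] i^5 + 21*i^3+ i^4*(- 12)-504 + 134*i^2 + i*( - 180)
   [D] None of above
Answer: A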